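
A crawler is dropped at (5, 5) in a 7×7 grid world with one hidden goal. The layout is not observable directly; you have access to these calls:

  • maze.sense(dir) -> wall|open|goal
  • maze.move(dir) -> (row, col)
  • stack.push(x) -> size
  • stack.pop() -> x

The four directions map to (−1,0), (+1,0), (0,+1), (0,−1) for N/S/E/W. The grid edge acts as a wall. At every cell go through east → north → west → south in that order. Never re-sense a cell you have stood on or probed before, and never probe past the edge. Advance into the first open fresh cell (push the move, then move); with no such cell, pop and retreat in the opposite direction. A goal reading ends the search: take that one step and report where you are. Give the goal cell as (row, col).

~$ sense dir→east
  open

~$ push x→east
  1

~$ move dir→east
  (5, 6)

~$ sense dir→north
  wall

~$ sense dir→south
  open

~$ push x→south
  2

~$ move dir→south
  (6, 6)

~$ sense dir→west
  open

~$ push x→west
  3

~$ move dir→west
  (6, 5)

~$ sense dir→west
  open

~$ push x→west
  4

~$ move dir→west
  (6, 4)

~$ sense dir→north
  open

~$ push x→north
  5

~$ move dir→north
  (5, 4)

~$ sense dir→north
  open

~$ push x→north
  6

~$ move dir→north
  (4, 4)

~$ sense dir→east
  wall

~$ sense dir→north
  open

~$ push x→north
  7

~$ move dir→north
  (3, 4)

~$ sense dir→east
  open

~$ push x→east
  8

~$ move dir→east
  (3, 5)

~$ sense dir→east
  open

~$ push x→east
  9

~$ move dir→east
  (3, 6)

~$ sense dir→north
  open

~$ push x→north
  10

~$ move dir→north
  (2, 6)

~$ sense dir→north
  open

~$ push x→north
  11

~$ move dir→north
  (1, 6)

~$ sense dir→north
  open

~$ push x→north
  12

~$ move dir→north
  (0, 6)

~$ sense dir→west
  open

~$ push x→west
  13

~$ move dir→west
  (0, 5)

~$ sense dir→west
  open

~$ push x→west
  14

~$ move dir→west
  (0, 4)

~$ sense dir→west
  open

~$ push x→west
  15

~$ move dir→west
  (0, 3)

~$ sense dir→west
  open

~$ push x→west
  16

~$ move dir→west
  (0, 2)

~$ sense dir→west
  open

~$ push x→west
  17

~$ move dir→west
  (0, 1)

~$ sense dir→west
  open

~$ push x→west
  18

~$ move dir→west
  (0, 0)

~$ sense dir→south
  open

~$ push x→south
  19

~$ move dir→south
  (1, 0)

~$ sense dir→east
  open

~$ push x→east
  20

~$ move dir→east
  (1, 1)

~$ sense dir→east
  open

~$ push x→east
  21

~$ move dir→east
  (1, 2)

~$ sense dir→east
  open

~$ push x→east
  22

~$ move dir→east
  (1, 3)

~$ sense dir→east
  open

~$ push x→east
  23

~$ move dir→east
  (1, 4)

~$ sense dir→east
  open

~$ push x→east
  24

~$ move dir→east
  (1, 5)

~$ sense dir→south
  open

~$ push x→south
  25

~$ move dir→south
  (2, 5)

~$ sense dir→west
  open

~$ push x→west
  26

~$ move dir→west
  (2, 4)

~$ sense dir→west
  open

~$ push x→west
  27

~$ move dir→west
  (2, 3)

~$ sense dir→west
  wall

~$ sense dir→south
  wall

~$ pop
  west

~$ move dir→east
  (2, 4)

~$ pop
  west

~$ move dir→east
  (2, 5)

~$ pop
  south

~$ move dir→north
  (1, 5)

~$ pop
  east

~$ move dir→west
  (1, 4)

~$ pop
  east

~$ move dir→west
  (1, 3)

~$ pop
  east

~$ move dir→west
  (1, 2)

~$ pop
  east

~$ move dir→west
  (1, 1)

~$ sense dir→south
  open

~$ push x→south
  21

~$ move dir→south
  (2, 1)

~$ sense dir→west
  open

~$ push x→west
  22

~$ move dir→west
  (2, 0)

~$ sense dir→south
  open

~$ push x→south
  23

~$ move dir→south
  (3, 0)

~$ sense dir→east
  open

~$ push x→east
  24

~$ move dir→east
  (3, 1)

~$ sense dir→east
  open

~$ push x→east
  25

~$ move dir→east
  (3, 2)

~$ sense dir→south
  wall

~$ pop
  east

~$ move dir→west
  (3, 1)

~$ sense dir→south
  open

~$ push x→south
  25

~$ move dir→south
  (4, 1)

~$ sense dir→west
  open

~$ push x→west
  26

~$ move dir→west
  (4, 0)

~$ sense dir→south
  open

~$ push x→south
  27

~$ move dir→south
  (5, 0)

~$ sense dir→east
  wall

~$ sense dir→south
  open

~$ push x→south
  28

~$ move dir→south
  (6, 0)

~$ sense dir→east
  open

~$ push x→east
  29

~$ move dir→east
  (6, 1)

~$ sense dir→east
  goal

~$ move dir→east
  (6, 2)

Answer: (6, 2)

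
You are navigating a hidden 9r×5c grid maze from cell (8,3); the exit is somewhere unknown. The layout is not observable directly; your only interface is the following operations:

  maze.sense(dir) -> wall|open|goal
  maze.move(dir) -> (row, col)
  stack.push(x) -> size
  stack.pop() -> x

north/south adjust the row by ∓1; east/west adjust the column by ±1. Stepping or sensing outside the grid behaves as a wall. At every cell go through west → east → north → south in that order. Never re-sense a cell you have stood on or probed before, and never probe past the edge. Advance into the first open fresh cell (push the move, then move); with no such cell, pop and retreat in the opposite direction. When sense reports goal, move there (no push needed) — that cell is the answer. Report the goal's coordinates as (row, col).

Do: sense[dir=west]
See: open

Do: push[x=west]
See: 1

Do: move[dir=west]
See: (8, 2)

Do: sense[dir=west]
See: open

Do: push[x=west]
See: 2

Do: move[dir=west]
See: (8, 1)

Do: sense[dir=west]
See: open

Do: push[x=west]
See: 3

Do: move[dir=west]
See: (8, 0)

Do: sense[dir=north]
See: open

Do: push[x=north]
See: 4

Do: move[dir=north]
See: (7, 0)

Do: sense[dir=east]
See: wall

Do: sense[dir=north]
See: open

Do: push[x=north]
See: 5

Do: move[dir=north]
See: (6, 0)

Do: sense[dir=east]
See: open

Do: push[x=east]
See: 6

Do: move[dir=east]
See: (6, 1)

Do: sense[dir=east]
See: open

Do: push[x=east]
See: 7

Do: move[dir=east]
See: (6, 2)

Do: sense[dir=east]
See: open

Do: push[x=east]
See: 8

Do: move[dir=east]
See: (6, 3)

Do: sense[dir=east]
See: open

Do: push[x=east]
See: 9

Do: move[dir=east]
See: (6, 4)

Do: sense[dir=north]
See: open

Do: push[x=north]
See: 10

Do: move[dir=north]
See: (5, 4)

Do: sense[dir=west]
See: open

Do: push[x=west]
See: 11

Do: move[dir=west]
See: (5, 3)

Do: sense[dir=west]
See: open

Do: push[x=west]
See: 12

Do: move[dir=west]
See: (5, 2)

Do: sense[dir=west]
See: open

Do: push[x=west]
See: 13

Do: move[dir=west]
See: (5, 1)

Do: sense[dir=west]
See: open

Do: push[x=west]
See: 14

Do: move[dir=west]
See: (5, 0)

Do: sense[dir=north]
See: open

Do: push[x=north]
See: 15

Do: move[dir=north]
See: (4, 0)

Do: sense[dir=east]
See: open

Do: push[x=east]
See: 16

Do: move[dir=east]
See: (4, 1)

Do: sense[dir=east]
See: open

Do: push[x=east]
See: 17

Do: move[dir=east]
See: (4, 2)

Do: sense[dir=east]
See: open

Do: push[x=east]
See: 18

Do: move[dir=east]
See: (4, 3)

Do: sense[dir=east]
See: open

Do: push[x=east]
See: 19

Do: move[dir=east]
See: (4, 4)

Do: sense[dir=north]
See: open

Do: push[x=north]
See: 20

Do: move[dir=north]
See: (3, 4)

Do: sense[dir=west]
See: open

Do: push[x=west]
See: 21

Do: move[dir=west]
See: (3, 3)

Do: sense[dir=west]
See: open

Do: push[x=west]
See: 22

Do: move[dir=west]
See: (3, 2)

Do: sense[dir=west]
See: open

Do: push[x=west]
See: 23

Do: move[dir=west]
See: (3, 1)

Do: sense[dir=west]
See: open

Do: push[x=west]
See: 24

Do: move[dir=west]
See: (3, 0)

Do: sense[dir=north]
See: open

Do: push[x=north]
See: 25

Do: move[dir=north]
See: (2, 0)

Do: sense[dir=east]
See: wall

Do: sense[dir=north]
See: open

Do: push[x=north]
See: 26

Do: move[dir=north]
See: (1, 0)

Do: sense[dir=east]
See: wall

Do: sense[dir=north]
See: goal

Do: move[dir=north]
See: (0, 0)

Answer: (0, 0)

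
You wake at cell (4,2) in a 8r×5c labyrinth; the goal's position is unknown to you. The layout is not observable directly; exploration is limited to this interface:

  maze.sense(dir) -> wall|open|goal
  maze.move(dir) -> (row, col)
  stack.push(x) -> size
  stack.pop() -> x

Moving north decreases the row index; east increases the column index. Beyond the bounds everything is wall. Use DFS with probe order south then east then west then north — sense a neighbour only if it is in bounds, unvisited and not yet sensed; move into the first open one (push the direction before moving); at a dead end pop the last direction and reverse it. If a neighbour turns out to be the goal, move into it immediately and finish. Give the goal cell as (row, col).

==> maze.sense(dir='south')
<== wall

==> maze.sense(dir='east')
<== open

==> stack.push(x='east')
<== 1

==> maze.move(dir='east')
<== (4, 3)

==> maze.sense(dir='south')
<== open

==> stack.push(x='south')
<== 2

==> maze.move(dir='south')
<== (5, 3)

==> maze.sense(dir='south')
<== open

==> stack.push(x='south')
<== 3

==> maze.move(dir='south')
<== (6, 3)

==> maze.sense(dir='south')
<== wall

==> maze.sense(dir='east')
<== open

==> stack.push(x='east')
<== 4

==> maze.move(dir='east')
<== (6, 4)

==> maze.sense(dir='south')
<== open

==> stack.push(x='south')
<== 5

==> maze.move(dir='south')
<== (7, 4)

==> stack.pop()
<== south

==> maze.move(dir='north')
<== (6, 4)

==> maze.sense(dir='north')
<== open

==> stack.push(x='north')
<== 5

==> maze.move(dir='north')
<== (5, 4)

==> maze.sense(dir='north')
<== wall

==> stack.pop()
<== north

==> maze.move(dir='south')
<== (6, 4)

==> stack.pop()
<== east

==> maze.move(dir='west')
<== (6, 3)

==> maze.sense(dir='west')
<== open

==> stack.push(x='west')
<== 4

==> maze.move(dir='west')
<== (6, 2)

==> maze.sense(dir='south')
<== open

==> stack.push(x='south')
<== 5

==> maze.move(dir='south')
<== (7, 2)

==> maze.sense(dir='west')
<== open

==> stack.push(x='west')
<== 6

==> maze.move(dir='west')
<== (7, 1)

==> maze.sense(dir='west')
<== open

==> stack.push(x='west')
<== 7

==> maze.move(dir='west')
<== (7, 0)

==> maze.sense(dir='north')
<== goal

==> maze.move(dir='north')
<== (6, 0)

Answer: (6, 0)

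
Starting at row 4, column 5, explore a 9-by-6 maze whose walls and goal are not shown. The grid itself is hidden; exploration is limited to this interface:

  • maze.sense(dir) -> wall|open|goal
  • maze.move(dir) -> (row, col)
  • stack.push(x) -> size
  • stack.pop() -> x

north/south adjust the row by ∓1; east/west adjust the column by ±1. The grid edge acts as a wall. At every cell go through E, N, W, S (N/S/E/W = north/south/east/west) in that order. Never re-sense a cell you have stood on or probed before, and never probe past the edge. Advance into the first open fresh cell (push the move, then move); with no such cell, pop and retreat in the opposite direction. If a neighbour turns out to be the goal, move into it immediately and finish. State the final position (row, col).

> maze.sense dir='north'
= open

> stack.push x='north'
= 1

> maze.move dir='north'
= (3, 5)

> maze.sense dir='north'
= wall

> maze.sense dir='west'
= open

> stack.push x='west'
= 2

> maze.move dir='west'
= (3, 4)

> maze.sense dir='north'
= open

> stack.push x='north'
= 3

> maze.move dir='north'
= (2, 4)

> maze.sense dir='north'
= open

> stack.push x='north'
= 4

> maze.move dir='north'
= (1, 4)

> maze.sense dir='east'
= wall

> maze.sense dir='north'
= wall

> maze.sense dir='west'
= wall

> stack.pop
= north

> maze.move dir='south'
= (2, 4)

> maze.sense dir='west'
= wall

> stack.pop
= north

> maze.move dir='south'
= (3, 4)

> maze.sense dir='west'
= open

> stack.push x='west'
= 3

> maze.move dir='west'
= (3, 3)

> maze.sense dir='west'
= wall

> maze.sense dir='south'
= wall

> stack.pop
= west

> maze.move dir='east'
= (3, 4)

> maze.sense dir='south'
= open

> stack.push x='south'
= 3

> maze.move dir='south'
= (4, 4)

> maze.sense dir='south'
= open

> stack.push x='south'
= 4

> maze.move dir='south'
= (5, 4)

> maze.sense dir='east'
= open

> stack.push x='east'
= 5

> maze.move dir='east'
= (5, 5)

> maze.sense dir='south'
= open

> stack.push x='south'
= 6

> maze.move dir='south'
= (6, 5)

> maze.sense dir='west'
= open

> stack.push x='west'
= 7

> maze.move dir='west'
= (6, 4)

> maze.sense dir='west'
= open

> stack.push x='west'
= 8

> maze.move dir='west'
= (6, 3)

> maze.sense dir='north'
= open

> stack.push x='north'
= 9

> maze.move dir='north'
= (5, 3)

> maze.sense dir='west'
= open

> stack.push x='west'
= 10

> maze.move dir='west'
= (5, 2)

> maze.sense dir='north'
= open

> stack.push x='north'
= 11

> maze.move dir='north'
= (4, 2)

> maze.sense dir='west'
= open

> stack.push x='west'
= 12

> maze.move dir='west'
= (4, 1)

> maze.sense dir='north'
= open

> stack.push x='north'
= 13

> maze.move dir='north'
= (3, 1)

> maze.sense dir='north'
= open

> stack.push x='north'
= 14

> maze.move dir='north'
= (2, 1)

> maze.sense dir='east'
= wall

> maze.sense dir='north'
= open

> stack.push x='north'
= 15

> maze.move dir='north'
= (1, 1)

> maze.sense dir='east'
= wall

> maze.sense dir='north'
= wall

> maze.sense dir='west'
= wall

> stack.pop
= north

> maze.move dir='south'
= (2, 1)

> maze.sense dir='west'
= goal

> maze.move dir='west'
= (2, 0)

Answer: (2, 0)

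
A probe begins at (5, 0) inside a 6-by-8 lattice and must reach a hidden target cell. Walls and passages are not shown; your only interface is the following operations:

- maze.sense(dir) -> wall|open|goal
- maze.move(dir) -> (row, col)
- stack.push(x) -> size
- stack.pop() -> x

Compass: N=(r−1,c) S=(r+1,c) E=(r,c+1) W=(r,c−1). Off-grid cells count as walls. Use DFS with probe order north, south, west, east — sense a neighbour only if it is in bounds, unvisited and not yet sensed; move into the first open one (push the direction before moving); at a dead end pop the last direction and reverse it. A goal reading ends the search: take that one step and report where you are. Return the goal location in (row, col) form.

% 1. maze.sense(dir=north) -> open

% 2. stack.push(x=north) -> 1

% 3. maze.move(dir=north) -> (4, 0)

% 4. maze.sense(dir=north) -> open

% 5. stack.push(x=north) -> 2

% 6. maze.move(dir=north) -> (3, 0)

% 7. maze.sense(dir=north) -> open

% 8. stack.push(x=north) -> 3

% 9. maze.move(dir=north) -> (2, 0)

% 10. maze.sense(dir=north) -> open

% 11. stack.push(x=north) -> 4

% 12. maze.move(dir=north) -> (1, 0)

% 13. maze.sense(dir=north) -> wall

% 14. maze.sense(dir=east) -> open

% 15. stack.push(x=east) -> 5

% 16. maze.move(dir=east) -> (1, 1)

% 17. maze.sense(dir=north) -> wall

% 18. maze.sense(dir=south) -> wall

% 19. maze.sense(dir=east) -> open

% 20. stack.push(x=east) -> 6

% 21. maze.move(dir=east) -> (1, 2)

% 22. maze.sense(dir=north) -> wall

% 23. maze.sense(dir=south) -> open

% 24. stack.push(x=south) -> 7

% 25. maze.move(dir=south) -> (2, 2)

% 26. maze.sense(dir=south) -> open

% 27. stack.push(x=south) -> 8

% 28. maze.move(dir=south) -> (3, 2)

% 29. maze.sense(dir=south) -> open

% 30. stack.push(x=south) -> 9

% 31. maze.move(dir=south) -> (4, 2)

% 32. maze.sense(dir=south) -> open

% 33. stack.push(x=south) -> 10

% 34. maze.move(dir=south) -> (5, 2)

% 35. maze.sense(dir=west) -> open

% 36. stack.push(x=west) -> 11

% 37. maze.move(dir=west) -> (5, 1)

% 38. maze.sense(dir=north) -> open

% 39. stack.push(x=north) -> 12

% 40. maze.move(dir=north) -> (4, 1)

% 41. maze.sense(dir=north) -> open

% 42. stack.push(x=north) -> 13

% 43. maze.move(dir=north) -> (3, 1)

% 44. stack.pop() -> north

% 45. maze.move(dir=south) -> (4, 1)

% 46. stack.pop() -> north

% 47. maze.move(dir=south) -> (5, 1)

% 48. stack.pop() -> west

% 49. maze.move(dir=east) -> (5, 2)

% 50. maze.sense(dir=east) -> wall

% 51. stack.pop() -> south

% 52. maze.move(dir=north) -> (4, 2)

% 53. maze.sense(dir=east) -> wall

% 54. stack.pop() -> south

% 55. maze.move(dir=north) -> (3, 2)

% 56. maze.sense(dir=east) -> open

% 57. stack.push(x=east) -> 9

% 58. maze.move(dir=east) -> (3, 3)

% 59. maze.sense(dir=north) -> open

% 60. stack.push(x=north) -> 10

% 61. maze.move(dir=north) -> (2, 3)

% 62. maze.sense(dir=north) -> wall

% 63. maze.sense(dir=east) -> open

% 64. stack.push(x=east) -> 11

% 65. maze.move(dir=east) -> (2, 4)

% 66. maze.sense(dir=north) -> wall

% 67. maze.sense(dir=south) -> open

% 68. stack.push(x=south) -> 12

% 69. maze.move(dir=south) -> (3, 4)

% 70. maze.sense(dir=south) -> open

% 71. stack.push(x=south) -> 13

% 72. maze.move(dir=south) -> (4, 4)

% 73. maze.sense(dir=south) -> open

% 74. stack.push(x=south) -> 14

% 75. maze.move(dir=south) -> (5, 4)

% 76. maze.sense(dir=east) -> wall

% 77. stack.pop() -> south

% 78. maze.move(dir=north) -> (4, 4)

% 79. maze.sense(dir=east) -> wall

% 80. stack.pop() -> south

% 81. maze.move(dir=north) -> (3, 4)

% 82. maze.sense(dir=east) -> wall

% 83. stack.pop() -> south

% 84. maze.move(dir=north) -> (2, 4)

% 85. maze.sense(dir=east) -> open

% 86. stack.push(x=east) -> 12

% 87. maze.move(dir=east) -> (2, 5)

% 88. maze.sense(dir=north) -> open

% 89. stack.push(x=north) -> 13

% 90. maze.move(dir=north) -> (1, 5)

% 91. maze.sense(dir=north) -> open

% 92. stack.push(x=north) -> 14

% 93. maze.move(dir=north) -> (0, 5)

% 94. maze.sense(dir=west) -> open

% 95. stack.push(x=west) -> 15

% 96. maze.move(dir=west) -> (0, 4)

% 97. maze.sense(dir=west) -> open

% 98. stack.push(x=west) -> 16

% 99. maze.move(dir=west) -> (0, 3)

% 100. stack.pop() -> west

% 101. maze.move(dir=east) -> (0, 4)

% 102. stack.pop() -> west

% 103. maze.move(dir=east) -> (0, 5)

% 104. maze.sense(dir=east) -> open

% 105. stack.push(x=east) -> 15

% 106. maze.move(dir=east) -> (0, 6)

% 107. maze.sense(dir=south) -> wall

% 108. maze.sense(dir=east) -> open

% 109. stack.push(x=east) -> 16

% 110. maze.move(dir=east) -> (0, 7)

% 111. maze.sense(dir=south) -> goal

% 112. maze.move(dir=south) -> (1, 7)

Answer: (1, 7)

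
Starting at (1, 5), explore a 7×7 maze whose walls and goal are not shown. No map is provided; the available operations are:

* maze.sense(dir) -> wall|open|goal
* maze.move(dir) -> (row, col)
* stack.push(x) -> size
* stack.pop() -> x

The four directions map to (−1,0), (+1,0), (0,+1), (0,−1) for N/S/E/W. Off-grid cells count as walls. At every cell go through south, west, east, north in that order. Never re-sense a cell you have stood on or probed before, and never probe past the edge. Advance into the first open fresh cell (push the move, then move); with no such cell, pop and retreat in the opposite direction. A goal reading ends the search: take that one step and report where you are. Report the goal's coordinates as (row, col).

==> maze.sense(dir→south)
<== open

==> stack.push(x→south)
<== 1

==> maze.move(dir→south)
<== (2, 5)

==> maze.sense(dir→south)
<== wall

==> maze.sense(dir→west)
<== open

==> stack.push(x→west)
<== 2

==> maze.move(dir→west)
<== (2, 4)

==> maze.sense(dir→south)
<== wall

==> maze.sense(dir→west)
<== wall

==> maze.sense(dir→north)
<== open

==> stack.push(x→north)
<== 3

==> maze.move(dir→north)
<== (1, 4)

==> maze.sense(dir→west)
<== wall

==> maze.sense(dir→north)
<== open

==> stack.push(x→north)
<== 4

==> maze.move(dir→north)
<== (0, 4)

==> maze.sense(dir→west)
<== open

==> stack.push(x→west)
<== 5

==> maze.move(dir→west)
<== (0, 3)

==> maze.sense(dir→west)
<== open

==> stack.push(x→west)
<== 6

==> maze.move(dir→west)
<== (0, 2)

==> maze.sense(dir→south)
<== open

==> stack.push(x→south)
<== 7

==> maze.move(dir→south)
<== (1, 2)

==> maze.sense(dir→south)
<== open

==> stack.push(x→south)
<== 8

==> maze.move(dir→south)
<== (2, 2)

==> maze.sense(dir→south)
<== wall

==> maze.sense(dir→west)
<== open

==> stack.push(x→west)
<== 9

==> maze.move(dir→west)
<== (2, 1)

==> maze.sense(dir→south)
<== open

==> stack.push(x→south)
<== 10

==> maze.move(dir→south)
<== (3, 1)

==> maze.sense(dir→south)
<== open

==> stack.push(x→south)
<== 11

==> maze.move(dir→south)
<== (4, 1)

==> maze.sense(dir→south)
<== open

==> stack.push(x→south)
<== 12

==> maze.move(dir→south)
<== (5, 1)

==> maze.sense(dir→south)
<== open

==> stack.push(x→south)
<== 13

==> maze.move(dir→south)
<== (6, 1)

==> maze.sense(dir→west)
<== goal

==> maze.move(dir→west)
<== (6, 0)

Answer: (6, 0)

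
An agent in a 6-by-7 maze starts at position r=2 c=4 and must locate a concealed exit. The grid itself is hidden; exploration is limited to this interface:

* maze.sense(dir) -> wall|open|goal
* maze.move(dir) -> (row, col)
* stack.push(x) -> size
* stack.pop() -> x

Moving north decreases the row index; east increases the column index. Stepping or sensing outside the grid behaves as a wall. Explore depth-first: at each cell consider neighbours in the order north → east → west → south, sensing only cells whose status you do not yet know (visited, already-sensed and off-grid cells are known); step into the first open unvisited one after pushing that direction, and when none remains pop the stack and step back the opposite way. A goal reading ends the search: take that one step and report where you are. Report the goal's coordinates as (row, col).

·→ maze.sense(dir→north)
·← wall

·→ maze.sense(dir→east)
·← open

·→ stack.push(x→east)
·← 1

·→ maze.move(dir→east)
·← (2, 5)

·→ maze.sense(dir→north)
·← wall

·→ maze.sense(dir→east)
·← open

·→ stack.push(x→east)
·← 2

·→ maze.move(dir→east)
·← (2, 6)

·→ maze.sense(dir→north)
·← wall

·→ maze.sense(dir→south)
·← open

·→ stack.push(x→south)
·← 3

·→ maze.move(dir→south)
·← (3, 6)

·→ maze.sense(dir→west)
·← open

·→ stack.push(x→west)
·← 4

·→ maze.move(dir→west)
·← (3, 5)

·→ maze.sense(dir→west)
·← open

·→ stack.push(x→west)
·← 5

·→ maze.move(dir→west)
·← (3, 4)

·→ maze.sense(dir→west)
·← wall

·→ maze.sense(dir→south)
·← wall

·→ stack.pop()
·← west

·→ maze.move(dir→east)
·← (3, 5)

·→ maze.sense(dir→south)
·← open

·→ stack.push(x→south)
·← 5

·→ maze.move(dir→south)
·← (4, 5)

·→ maze.sense(dir→east)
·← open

·→ stack.push(x→east)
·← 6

·→ maze.move(dir→east)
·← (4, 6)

·→ maze.sense(dir→south)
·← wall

·→ stack.pop()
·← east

·→ maze.move(dir→west)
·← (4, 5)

·→ maze.sense(dir→south)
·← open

·→ stack.push(x→south)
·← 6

·→ maze.move(dir→south)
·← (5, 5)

·→ maze.sense(dir→west)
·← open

·→ stack.push(x→west)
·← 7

·→ maze.move(dir→west)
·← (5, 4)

·→ maze.sense(dir→west)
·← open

·→ stack.push(x→west)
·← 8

·→ maze.move(dir→west)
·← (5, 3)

·→ maze.sense(dir→north)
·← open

·→ stack.push(x→north)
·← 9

·→ maze.move(dir→north)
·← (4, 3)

·→ maze.sense(dir→west)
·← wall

·→ stack.pop()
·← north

·→ maze.move(dir→south)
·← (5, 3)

·→ maze.sense(dir→west)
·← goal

·→ maze.move(dir→west)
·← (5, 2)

Answer: (5, 2)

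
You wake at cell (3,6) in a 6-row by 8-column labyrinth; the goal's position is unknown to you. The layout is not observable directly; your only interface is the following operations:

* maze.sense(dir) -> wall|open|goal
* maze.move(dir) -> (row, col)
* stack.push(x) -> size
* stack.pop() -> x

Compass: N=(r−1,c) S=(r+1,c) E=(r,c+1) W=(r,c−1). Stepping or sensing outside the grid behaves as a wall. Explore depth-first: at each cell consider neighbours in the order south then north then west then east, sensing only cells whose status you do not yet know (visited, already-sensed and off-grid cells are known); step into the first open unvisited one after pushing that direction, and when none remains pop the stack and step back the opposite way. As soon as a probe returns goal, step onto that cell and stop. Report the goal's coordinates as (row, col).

Act: maze.sense[south]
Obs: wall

Act: maze.sense[north]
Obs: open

Act: stack.push[north]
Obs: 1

Act: maze.move[north]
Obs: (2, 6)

Act: maze.sense[north]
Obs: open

Act: stack.push[north]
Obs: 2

Act: maze.move[north]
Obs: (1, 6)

Act: maze.sense[north]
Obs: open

Act: stack.push[north]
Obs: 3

Act: maze.move[north]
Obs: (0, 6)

Act: maze.sense[west]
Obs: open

Act: stack.push[west]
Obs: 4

Act: maze.move[west]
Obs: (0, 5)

Act: maze.sense[south]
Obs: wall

Act: maze.sense[west]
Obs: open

Act: stack.push[west]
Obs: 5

Act: maze.move[west]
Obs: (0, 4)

Act: maze.sense[south]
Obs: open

Act: stack.push[south]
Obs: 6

Act: maze.move[south]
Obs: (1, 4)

Act: maze.sense[south]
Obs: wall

Act: maze.sense[west]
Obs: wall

Act: stack.pop[]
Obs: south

Act: maze.move[north]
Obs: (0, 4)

Act: maze.sense[west]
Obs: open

Act: stack.push[west]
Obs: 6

Act: maze.move[west]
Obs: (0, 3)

Act: maze.sense[west]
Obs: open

Act: stack.push[west]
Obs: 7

Act: maze.move[west]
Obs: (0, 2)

Act: maze.sense[south]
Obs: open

Act: stack.push[south]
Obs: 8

Act: maze.move[south]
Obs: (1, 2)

Act: maze.sense[south]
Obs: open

Act: stack.push[south]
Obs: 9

Act: maze.move[south]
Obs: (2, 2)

Act: maze.sense[south]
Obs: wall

Act: maze.sense[west]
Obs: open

Act: stack.push[west]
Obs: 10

Act: maze.move[west]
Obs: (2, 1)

Act: maze.sense[south]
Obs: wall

Act: maze.sense[north]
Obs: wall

Act: maze.sense[west]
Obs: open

Act: stack.push[west]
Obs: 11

Act: maze.move[west]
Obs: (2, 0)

Act: maze.sense[south]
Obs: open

Act: stack.push[south]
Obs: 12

Act: maze.move[south]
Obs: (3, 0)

Act: maze.sense[south]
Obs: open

Act: stack.push[south]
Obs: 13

Act: maze.move[south]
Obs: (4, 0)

Act: maze.sense[south]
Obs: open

Act: stack.push[south]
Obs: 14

Act: maze.move[south]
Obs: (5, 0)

Act: maze.sense[east]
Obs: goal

Act: maze.move[east]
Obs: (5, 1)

Answer: (5, 1)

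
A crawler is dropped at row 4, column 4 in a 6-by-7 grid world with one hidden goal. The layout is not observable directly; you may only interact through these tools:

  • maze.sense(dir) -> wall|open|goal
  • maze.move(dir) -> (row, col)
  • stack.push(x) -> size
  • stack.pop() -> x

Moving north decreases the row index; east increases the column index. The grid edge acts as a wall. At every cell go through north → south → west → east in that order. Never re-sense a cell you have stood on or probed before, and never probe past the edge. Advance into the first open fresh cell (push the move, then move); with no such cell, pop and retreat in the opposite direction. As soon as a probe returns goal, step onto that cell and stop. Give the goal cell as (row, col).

// 1. maze.sense(north) == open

// 2. stack.push(north) == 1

// 3. maze.move(north) == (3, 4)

// 4. maze.sense(north) == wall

// 5. maze.sense(west) == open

// 6. stack.push(west) == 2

// 7. maze.move(west) == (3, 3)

// 8. maze.sense(north) == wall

// 9. maze.sense(south) == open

// 10. stack.push(south) == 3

// 11. maze.move(south) == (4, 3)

// 12. maze.sense(south) == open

// 13. stack.push(south) == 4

// 14. maze.move(south) == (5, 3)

// 15. maze.sense(west) == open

// 16. stack.push(west) == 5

// 17. maze.move(west) == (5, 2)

// 18. maze.sense(north) == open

// 19. stack.push(north) == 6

// 20. maze.move(north) == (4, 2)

// 21. maze.sense(north) == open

// 22. stack.push(north) == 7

// 23. maze.move(north) == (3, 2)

// 24. maze.sense(north) == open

// 25. stack.push(north) == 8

// 26. maze.move(north) == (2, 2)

// 27. maze.sense(north) == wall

// 28. maze.sense(west) == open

// 29. stack.push(west) == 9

// 30. maze.move(west) == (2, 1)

// 31. maze.sense(north) == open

// 32. stack.push(north) == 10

// 33. maze.move(north) == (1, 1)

// 34. maze.sense(north) == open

// 35. stack.push(north) == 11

// 36. maze.move(north) == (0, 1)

// 37. maze.sense(west) == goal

// 38. maze.move(west) == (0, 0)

Answer: (0, 0)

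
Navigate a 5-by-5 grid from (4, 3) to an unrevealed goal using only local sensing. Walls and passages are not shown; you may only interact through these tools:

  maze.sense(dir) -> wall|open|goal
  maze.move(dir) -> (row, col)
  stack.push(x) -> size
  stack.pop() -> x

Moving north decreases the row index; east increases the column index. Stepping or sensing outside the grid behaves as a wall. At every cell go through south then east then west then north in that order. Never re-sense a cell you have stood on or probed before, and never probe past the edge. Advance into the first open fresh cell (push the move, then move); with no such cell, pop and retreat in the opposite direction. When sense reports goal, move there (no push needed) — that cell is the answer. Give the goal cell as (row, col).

>>> maze.sense dir: east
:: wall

>>> maze.sense dir: west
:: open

>>> stack.push x: west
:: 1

>>> maze.move dir: west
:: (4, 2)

>>> maze.sense dir: west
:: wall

>>> maze.sense dir: north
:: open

>>> stack.push x: north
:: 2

>>> maze.move dir: north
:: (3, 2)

>>> maze.sense dir: east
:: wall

>>> maze.sense dir: west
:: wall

>>> maze.sense dir: north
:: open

>>> stack.push x: north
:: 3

>>> maze.move dir: north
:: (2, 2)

>>> maze.sense dir: east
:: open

>>> stack.push x: east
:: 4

>>> maze.move dir: east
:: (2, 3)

>>> maze.sense dir: east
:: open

>>> stack.push x: east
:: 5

>>> maze.move dir: east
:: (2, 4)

>>> maze.sense dir: south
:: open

>>> stack.push x: south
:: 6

>>> maze.move dir: south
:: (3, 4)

>>> stack.pop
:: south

>>> maze.move dir: north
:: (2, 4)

>>> maze.sense dir: north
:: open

>>> stack.push x: north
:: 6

>>> maze.move dir: north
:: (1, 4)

>>> maze.sense dir: west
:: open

>>> stack.push x: west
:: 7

>>> maze.move dir: west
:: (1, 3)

>>> maze.sense dir: west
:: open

>>> stack.push x: west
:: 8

>>> maze.move dir: west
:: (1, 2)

>>> maze.sense dir: west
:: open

>>> stack.push x: west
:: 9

>>> maze.move dir: west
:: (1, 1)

>>> maze.sense dir: south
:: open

>>> stack.push x: south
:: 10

>>> maze.move dir: south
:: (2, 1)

>>> maze.sense dir: west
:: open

>>> stack.push x: west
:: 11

>>> maze.move dir: west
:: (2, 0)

>>> maze.sense dir: south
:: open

>>> stack.push x: south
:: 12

>>> maze.move dir: south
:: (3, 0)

>>> maze.sense dir: south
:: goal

>>> maze.move dir: south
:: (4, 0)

Answer: (4, 0)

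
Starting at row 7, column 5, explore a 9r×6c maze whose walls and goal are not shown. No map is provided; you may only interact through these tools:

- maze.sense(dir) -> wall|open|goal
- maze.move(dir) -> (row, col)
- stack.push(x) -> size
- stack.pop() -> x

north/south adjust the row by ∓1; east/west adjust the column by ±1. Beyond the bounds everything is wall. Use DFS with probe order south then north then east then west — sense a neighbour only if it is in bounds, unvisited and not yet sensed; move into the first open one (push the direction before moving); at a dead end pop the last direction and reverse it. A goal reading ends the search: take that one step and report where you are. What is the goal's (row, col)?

Action: maze.sense[dir→south]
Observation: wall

Action: maze.sense[dir→north]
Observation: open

Action: stack.push[x→north]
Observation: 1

Action: maze.move[dir→north]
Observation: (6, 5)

Action: maze.sense[dir→north]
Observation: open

Action: stack.push[x→north]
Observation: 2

Action: maze.move[dir→north]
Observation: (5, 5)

Action: maze.sense[dir→north]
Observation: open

Action: stack.push[x→north]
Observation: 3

Action: maze.move[dir→north]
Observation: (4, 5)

Action: maze.sense[dir→north]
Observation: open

Action: stack.push[x→north]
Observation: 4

Action: maze.move[dir→north]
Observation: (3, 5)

Action: maze.sense[dir→north]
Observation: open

Action: stack.push[x→north]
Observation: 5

Action: maze.move[dir→north]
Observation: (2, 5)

Action: maze.sense[dir→north]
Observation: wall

Action: maze.sense[dir→west]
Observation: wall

Action: stack.pop[]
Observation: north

Action: maze.move[dir→south]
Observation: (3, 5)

Action: maze.sense[dir→west]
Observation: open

Action: stack.push[x→west]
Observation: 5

Action: maze.move[dir→west]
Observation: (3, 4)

Action: maze.sense[dir→south]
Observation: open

Action: stack.push[x→south]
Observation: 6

Action: maze.move[dir→south]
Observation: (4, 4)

Action: maze.sense[dir→south]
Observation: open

Action: stack.push[x→south]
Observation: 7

Action: maze.move[dir→south]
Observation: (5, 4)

Action: maze.sense[dir→south]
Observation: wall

Action: maze.sense[dir→west]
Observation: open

Action: stack.push[x→west]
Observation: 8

Action: maze.move[dir→west]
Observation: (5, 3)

Action: maze.sense[dir→south]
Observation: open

Action: stack.push[x→south]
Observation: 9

Action: maze.move[dir→south]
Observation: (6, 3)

Action: maze.sense[dir→south]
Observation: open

Action: stack.push[x→south]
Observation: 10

Action: maze.move[dir→south]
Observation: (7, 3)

Action: maze.sense[dir→south]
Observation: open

Action: stack.push[x→south]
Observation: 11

Action: maze.move[dir→south]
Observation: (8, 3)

Action: maze.sense[dir→east]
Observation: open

Action: stack.push[x→east]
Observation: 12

Action: maze.move[dir→east]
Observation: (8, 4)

Action: maze.sense[dir→north]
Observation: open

Action: stack.push[x→north]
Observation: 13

Action: maze.move[dir→north]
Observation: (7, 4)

Action: stack.pop[]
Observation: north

Action: maze.move[dir→south]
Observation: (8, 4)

Action: stack.pop[]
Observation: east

Action: maze.move[dir→west]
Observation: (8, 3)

Action: maze.sense[dir→west]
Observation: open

Action: stack.push[x→west]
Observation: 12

Action: maze.move[dir→west]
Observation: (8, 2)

Action: maze.sense[dir→north]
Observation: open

Action: stack.push[x→north]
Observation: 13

Action: maze.move[dir→north]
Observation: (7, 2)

Action: maze.sense[dir→north]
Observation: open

Action: stack.push[x→north]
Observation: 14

Action: maze.move[dir→north]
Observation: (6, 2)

Action: maze.sense[dir→north]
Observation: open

Action: stack.push[x→north]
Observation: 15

Action: maze.move[dir→north]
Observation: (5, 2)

Action: maze.sense[dir→north]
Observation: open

Action: stack.push[x→north]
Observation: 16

Action: maze.move[dir→north]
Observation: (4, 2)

Action: maze.sense[dir→north]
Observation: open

Action: stack.push[x→north]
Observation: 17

Action: maze.move[dir→north]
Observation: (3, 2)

Action: maze.sense[dir→north]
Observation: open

Action: stack.push[x→north]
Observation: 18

Action: maze.move[dir→north]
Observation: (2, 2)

Action: maze.sense[dir→north]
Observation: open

Action: stack.push[x→north]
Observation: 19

Action: maze.move[dir→north]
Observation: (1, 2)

Action: maze.sense[dir→north]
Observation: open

Action: stack.push[x→north]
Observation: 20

Action: maze.move[dir→north]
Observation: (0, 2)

Action: maze.sense[dir→east]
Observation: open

Action: stack.push[x→east]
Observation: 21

Action: maze.move[dir→east]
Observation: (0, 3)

Action: maze.sense[dir→south]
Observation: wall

Action: maze.sense[dir→east]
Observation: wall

Action: stack.pop[]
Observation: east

Action: maze.move[dir→west]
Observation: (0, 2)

Action: maze.sense[dir→west]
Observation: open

Action: stack.push[x→west]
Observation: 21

Action: maze.move[dir→west]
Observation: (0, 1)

Action: maze.sense[dir→south]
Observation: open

Action: stack.push[x→south]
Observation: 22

Action: maze.move[dir→south]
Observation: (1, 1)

Action: maze.sense[dir→south]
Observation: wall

Action: maze.sense[dir→west]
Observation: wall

Action: stack.pop[]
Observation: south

Action: maze.move[dir→north]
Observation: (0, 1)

Action: maze.sense[dir→west]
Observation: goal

Action: maze.move[dir→west]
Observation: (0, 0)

Answer: (0, 0)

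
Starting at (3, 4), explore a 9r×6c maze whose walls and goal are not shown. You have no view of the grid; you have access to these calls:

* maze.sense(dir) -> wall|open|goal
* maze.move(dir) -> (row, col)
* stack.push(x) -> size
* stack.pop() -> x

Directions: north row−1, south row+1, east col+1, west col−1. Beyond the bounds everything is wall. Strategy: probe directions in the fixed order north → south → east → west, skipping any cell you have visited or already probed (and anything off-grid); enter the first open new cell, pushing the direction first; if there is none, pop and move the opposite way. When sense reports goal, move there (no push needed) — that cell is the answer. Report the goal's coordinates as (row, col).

-> maze.sense(dir=north)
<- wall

-> maze.sense(dir=south)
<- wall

-> maze.sense(dir=east)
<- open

-> stack.push(x=east)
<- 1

-> maze.move(dir=east)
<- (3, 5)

-> maze.sense(dir=north)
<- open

-> stack.push(x=north)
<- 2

-> maze.move(dir=north)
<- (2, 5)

-> maze.sense(dir=north)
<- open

-> stack.push(x=north)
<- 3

-> maze.move(dir=north)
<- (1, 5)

-> maze.sense(dir=north)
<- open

-> stack.push(x=north)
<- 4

-> maze.move(dir=north)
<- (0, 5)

-> maze.sense(dir=west)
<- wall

-> stack.pop()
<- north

-> maze.move(dir=south)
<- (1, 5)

-> maze.sense(dir=west)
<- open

-> stack.push(x=west)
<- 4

-> maze.move(dir=west)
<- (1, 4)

-> maze.sense(dir=west)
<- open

-> stack.push(x=west)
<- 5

-> maze.move(dir=west)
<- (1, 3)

-> maze.sense(dir=north)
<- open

-> stack.push(x=north)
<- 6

-> maze.move(dir=north)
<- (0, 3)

-> maze.sense(dir=west)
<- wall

-> stack.pop()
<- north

-> maze.move(dir=south)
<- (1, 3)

-> maze.sense(dir=south)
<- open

-> stack.push(x=south)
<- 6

-> maze.move(dir=south)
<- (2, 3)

-> maze.sense(dir=south)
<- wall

-> maze.sense(dir=west)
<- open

-> stack.push(x=west)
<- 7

-> maze.move(dir=west)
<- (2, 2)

-> maze.sense(dir=north)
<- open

-> stack.push(x=north)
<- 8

-> maze.move(dir=north)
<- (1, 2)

-> maze.sense(dir=west)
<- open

-> stack.push(x=west)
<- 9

-> maze.move(dir=west)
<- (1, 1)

-> maze.sense(dir=north)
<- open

-> stack.push(x=north)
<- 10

-> maze.move(dir=north)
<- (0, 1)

-> maze.sense(dir=west)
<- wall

-> stack.pop()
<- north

-> maze.move(dir=south)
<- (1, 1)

-> maze.sense(dir=south)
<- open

-> stack.push(x=south)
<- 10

-> maze.move(dir=south)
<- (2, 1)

-> maze.sense(dir=south)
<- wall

-> maze.sense(dir=west)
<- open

-> stack.push(x=west)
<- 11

-> maze.move(dir=west)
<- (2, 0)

-> maze.sense(dir=north)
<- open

-> stack.push(x=north)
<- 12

-> maze.move(dir=north)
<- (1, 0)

-> stack.pop()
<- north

-> maze.move(dir=south)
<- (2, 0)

-> maze.sense(dir=south)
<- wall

-> stack.pop()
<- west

-> maze.move(dir=east)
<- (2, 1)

-> stack.pop()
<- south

-> maze.move(dir=north)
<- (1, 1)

-> stack.pop()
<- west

-> maze.move(dir=east)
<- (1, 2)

-> stack.pop()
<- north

-> maze.move(dir=south)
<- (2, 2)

-> maze.sense(dir=south)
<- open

-> stack.push(x=south)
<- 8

-> maze.move(dir=south)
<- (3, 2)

-> maze.sense(dir=south)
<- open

-> stack.push(x=south)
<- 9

-> maze.move(dir=south)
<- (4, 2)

-> maze.sense(dir=south)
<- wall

-> maze.sense(dir=east)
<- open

-> stack.push(x=east)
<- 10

-> maze.move(dir=east)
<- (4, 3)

-> maze.sense(dir=south)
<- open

-> stack.push(x=south)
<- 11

-> maze.move(dir=south)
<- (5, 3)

-> maze.sense(dir=south)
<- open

-> stack.push(x=south)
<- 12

-> maze.move(dir=south)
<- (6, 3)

-> maze.sense(dir=south)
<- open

-> stack.push(x=south)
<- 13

-> maze.move(dir=south)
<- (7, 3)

-> maze.sense(dir=south)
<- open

-> stack.push(x=south)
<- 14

-> maze.move(dir=south)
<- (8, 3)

-> maze.sense(dir=east)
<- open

-> stack.push(x=east)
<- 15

-> maze.move(dir=east)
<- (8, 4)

-> maze.sense(dir=north)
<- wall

-> maze.sense(dir=east)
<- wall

-> stack.pop()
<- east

-> maze.move(dir=west)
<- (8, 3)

-> maze.sense(dir=west)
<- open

-> stack.push(x=west)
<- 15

-> maze.move(dir=west)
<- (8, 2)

-> maze.sense(dir=north)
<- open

-> stack.push(x=north)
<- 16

-> maze.move(dir=north)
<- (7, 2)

-> maze.sense(dir=north)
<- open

-> stack.push(x=north)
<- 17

-> maze.move(dir=north)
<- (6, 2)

-> maze.sense(dir=west)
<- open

-> stack.push(x=west)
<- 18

-> maze.move(dir=west)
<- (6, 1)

-> maze.sense(dir=north)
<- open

-> stack.push(x=north)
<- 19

-> maze.move(dir=north)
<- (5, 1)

-> maze.sense(dir=north)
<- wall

-> maze.sense(dir=west)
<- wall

-> stack.pop()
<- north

-> maze.move(dir=south)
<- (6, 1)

-> maze.sense(dir=south)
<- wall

-> maze.sense(dir=west)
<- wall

-> stack.pop()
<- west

-> maze.move(dir=east)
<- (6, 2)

-> stack.pop()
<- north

-> maze.move(dir=south)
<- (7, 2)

-> stack.pop()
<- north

-> maze.move(dir=south)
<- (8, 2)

-> maze.sense(dir=west)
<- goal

-> maze.move(dir=west)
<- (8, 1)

Answer: (8, 1)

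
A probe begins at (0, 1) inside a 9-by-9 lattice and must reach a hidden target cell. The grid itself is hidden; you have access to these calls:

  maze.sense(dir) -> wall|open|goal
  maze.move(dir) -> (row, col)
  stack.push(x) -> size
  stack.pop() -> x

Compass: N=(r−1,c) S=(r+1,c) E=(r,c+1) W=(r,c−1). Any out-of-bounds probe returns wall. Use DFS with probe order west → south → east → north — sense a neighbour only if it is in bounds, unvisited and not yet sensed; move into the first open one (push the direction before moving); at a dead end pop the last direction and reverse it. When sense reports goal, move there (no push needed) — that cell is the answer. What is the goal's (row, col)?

! sense(dir→west) ~> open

! push(x→west) ~> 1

! move(dir→west) ~> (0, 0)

! sense(dir→south) ~> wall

! pop() ~> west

! move(dir→east) ~> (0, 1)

! sense(dir→south) ~> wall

! sense(dir→east) ~> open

! push(x→east) ~> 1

! move(dir→east) ~> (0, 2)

! sense(dir→south) ~> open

! push(x→south) ~> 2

! move(dir→south) ~> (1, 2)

! sense(dir→south) ~> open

! push(x→south) ~> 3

! move(dir→south) ~> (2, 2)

! sense(dir→west) ~> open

! push(x→west) ~> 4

! move(dir→west) ~> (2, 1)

! sense(dir→west) ~> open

! push(x→west) ~> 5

! move(dir→west) ~> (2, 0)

! sense(dir→south) ~> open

! push(x→south) ~> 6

! move(dir→south) ~> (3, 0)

! sense(dir→south) ~> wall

! sense(dir→east) ~> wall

! pop() ~> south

! move(dir→north) ~> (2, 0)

! pop() ~> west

! move(dir→east) ~> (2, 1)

! pop() ~> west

! move(dir→east) ~> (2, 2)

! sense(dir→south) ~> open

! push(x→south) ~> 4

! move(dir→south) ~> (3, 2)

! sense(dir→south) ~> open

! push(x→south) ~> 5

! move(dir→south) ~> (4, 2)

! sense(dir→west) ~> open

! push(x→west) ~> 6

! move(dir→west) ~> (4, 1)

! sense(dir→south) ~> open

! push(x→south) ~> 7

! move(dir→south) ~> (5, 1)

! sense(dir→west) ~> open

! push(x→west) ~> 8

! move(dir→west) ~> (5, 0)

! sense(dir→south) ~> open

! push(x→south) ~> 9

! move(dir→south) ~> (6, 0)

! sense(dir→south) ~> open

! push(x→south) ~> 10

! move(dir→south) ~> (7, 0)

! sense(dir→south) ~> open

! push(x→south) ~> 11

! move(dir→south) ~> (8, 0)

! sense(dir→east) ~> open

! push(x→east) ~> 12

! move(dir→east) ~> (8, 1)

! sense(dir→east) ~> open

! push(x→east) ~> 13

! move(dir→east) ~> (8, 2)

! sense(dir→east) ~> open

! push(x→east) ~> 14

! move(dir→east) ~> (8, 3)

! sense(dir→east) ~> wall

! sense(dir→north) ~> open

! push(x→north) ~> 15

! move(dir→north) ~> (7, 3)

! sense(dir→west) ~> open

! push(x→west) ~> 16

! move(dir→west) ~> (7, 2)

! sense(dir→west) ~> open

! push(x→west) ~> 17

! move(dir→west) ~> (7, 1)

! sense(dir→north) ~> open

! push(x→north) ~> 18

! move(dir→north) ~> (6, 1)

! sense(dir→east) ~> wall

! pop() ~> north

! move(dir→south) ~> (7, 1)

! pop() ~> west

! move(dir→east) ~> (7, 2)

! pop() ~> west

! move(dir→east) ~> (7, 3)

! sense(dir→east) ~> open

! push(x→east) ~> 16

! move(dir→east) ~> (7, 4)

! sense(dir→east) ~> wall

! sense(dir→north) ~> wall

! pop() ~> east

! move(dir→west) ~> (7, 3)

! sense(dir→north) ~> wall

! pop() ~> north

! move(dir→south) ~> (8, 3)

! pop() ~> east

! move(dir→west) ~> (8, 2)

! pop() ~> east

! move(dir→west) ~> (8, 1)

! pop() ~> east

! move(dir→west) ~> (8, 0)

! pop() ~> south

! move(dir→north) ~> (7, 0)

! pop() ~> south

! move(dir→north) ~> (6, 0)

! pop() ~> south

! move(dir→north) ~> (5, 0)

! pop() ~> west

! move(dir→east) ~> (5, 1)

! sense(dir→east) ~> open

! push(x→east) ~> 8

! move(dir→east) ~> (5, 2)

! sense(dir→east) ~> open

! push(x→east) ~> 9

! move(dir→east) ~> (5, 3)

! sense(dir→east) ~> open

! push(x→east) ~> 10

! move(dir→east) ~> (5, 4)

! sense(dir→east) ~> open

! push(x→east) ~> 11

! move(dir→east) ~> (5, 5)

! sense(dir→south) ~> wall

! sense(dir→east) ~> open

! push(x→east) ~> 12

! move(dir→east) ~> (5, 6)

! sense(dir→south) ~> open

! push(x→south) ~> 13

! move(dir→south) ~> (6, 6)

! sense(dir→south) ~> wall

! sense(dir→east) ~> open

! push(x→east) ~> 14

! move(dir→east) ~> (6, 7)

! sense(dir→south) ~> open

! push(x→south) ~> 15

! move(dir→south) ~> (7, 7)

! sense(dir→south) ~> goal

! move(dir→south) ~> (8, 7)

Answer: (8, 7)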